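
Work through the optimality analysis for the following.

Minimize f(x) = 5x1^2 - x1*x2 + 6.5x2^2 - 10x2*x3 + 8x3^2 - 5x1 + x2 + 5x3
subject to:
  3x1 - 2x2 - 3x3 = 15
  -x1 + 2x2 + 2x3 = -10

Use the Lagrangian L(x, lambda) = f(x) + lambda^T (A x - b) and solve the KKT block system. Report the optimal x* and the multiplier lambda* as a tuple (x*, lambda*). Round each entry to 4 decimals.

Form the Lagrangian:
  L(x, lambda) = (1/2) x^T Q x + c^T x + lambda^T (A x - b)
Stationarity (grad_x L = 0): Q x + c + A^T lambda = 0.
Primal feasibility: A x = b.

This gives the KKT block system:
  [ Q   A^T ] [ x     ]   [-c ]
  [ A    0  ] [ lambda ] = [ b ]

Solving the linear system:
  x*      = (1.3925, -2.0887, -2.215)
  lambda* = (-4.1579, -1.4602)
  f(x*)   = 13.8203

x* = (1.3925, -2.0887, -2.215), lambda* = (-4.1579, -1.4602)


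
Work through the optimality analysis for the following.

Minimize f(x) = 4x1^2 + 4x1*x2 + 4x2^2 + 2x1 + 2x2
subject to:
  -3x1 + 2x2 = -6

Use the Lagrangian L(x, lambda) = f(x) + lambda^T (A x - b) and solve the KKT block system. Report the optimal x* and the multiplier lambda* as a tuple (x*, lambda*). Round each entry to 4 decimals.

Form the Lagrangian:
  L(x, lambda) = (1/2) x^T Q x + c^T x + lambda^T (A x - b)
Stationarity (grad_x L = 0): Q x + c + A^T lambda = 0.
Primal feasibility: A x = b.

This gives the KKT block system:
  [ Q   A^T ] [ x     ]   [-c ]
  [ A    0  ] [ lambda ] = [ b ]

Solving the linear system:
  x*      = (1.1316, -1.3026)
  lambda* = (1.9474)
  f(x*)   = 5.6711

x* = (1.1316, -1.3026), lambda* = (1.9474)


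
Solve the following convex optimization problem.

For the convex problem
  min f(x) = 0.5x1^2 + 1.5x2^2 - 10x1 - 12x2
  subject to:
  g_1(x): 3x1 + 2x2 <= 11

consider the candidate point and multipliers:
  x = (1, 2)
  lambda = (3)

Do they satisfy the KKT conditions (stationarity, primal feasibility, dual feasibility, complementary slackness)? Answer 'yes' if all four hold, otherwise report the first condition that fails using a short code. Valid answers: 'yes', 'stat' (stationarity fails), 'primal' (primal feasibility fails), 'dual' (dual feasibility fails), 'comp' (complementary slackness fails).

Gradient of f: grad f(x) = Q x + c = (-9, -6)
Constraint values g_i(x) = a_i^T x - b_i:
  g_1((1, 2)) = -4
Stationarity residual: grad f(x) + sum_i lambda_i a_i = (0, 0)
  -> stationarity OK
Primal feasibility (all g_i <= 0): OK
Dual feasibility (all lambda_i >= 0): OK
Complementary slackness (lambda_i * g_i(x) = 0 for all i): FAILS

Verdict: the first failing condition is complementary_slackness -> comp.

comp


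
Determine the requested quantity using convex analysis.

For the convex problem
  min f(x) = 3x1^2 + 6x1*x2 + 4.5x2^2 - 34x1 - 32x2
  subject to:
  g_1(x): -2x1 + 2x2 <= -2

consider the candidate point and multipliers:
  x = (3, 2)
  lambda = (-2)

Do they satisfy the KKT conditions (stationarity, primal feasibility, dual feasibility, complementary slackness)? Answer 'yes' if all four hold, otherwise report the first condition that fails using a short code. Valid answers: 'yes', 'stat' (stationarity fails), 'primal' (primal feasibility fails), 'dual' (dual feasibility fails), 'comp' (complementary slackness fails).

Gradient of f: grad f(x) = Q x + c = (-4, 4)
Constraint values g_i(x) = a_i^T x - b_i:
  g_1((3, 2)) = 0
Stationarity residual: grad f(x) + sum_i lambda_i a_i = (0, 0)
  -> stationarity OK
Primal feasibility (all g_i <= 0): OK
Dual feasibility (all lambda_i >= 0): FAILS
Complementary slackness (lambda_i * g_i(x) = 0 for all i): OK

Verdict: the first failing condition is dual_feasibility -> dual.

dual


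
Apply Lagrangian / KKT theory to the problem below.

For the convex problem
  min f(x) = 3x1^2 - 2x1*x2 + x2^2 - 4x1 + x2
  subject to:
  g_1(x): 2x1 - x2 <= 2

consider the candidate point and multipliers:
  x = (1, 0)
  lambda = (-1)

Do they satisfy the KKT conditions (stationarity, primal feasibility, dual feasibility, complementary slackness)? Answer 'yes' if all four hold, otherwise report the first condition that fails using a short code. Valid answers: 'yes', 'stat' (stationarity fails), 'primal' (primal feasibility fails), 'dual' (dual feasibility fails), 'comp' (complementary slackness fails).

Gradient of f: grad f(x) = Q x + c = (2, -1)
Constraint values g_i(x) = a_i^T x - b_i:
  g_1((1, 0)) = 0
Stationarity residual: grad f(x) + sum_i lambda_i a_i = (0, 0)
  -> stationarity OK
Primal feasibility (all g_i <= 0): OK
Dual feasibility (all lambda_i >= 0): FAILS
Complementary slackness (lambda_i * g_i(x) = 0 for all i): OK

Verdict: the first failing condition is dual_feasibility -> dual.

dual


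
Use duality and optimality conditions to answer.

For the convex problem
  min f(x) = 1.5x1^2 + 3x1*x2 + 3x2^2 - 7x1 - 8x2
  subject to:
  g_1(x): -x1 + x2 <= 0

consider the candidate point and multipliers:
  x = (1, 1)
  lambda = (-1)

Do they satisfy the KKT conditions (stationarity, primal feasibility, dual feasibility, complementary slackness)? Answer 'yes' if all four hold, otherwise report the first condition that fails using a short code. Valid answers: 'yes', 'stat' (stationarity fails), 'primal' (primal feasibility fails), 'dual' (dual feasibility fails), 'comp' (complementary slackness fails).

Gradient of f: grad f(x) = Q x + c = (-1, 1)
Constraint values g_i(x) = a_i^T x - b_i:
  g_1((1, 1)) = 0
Stationarity residual: grad f(x) + sum_i lambda_i a_i = (0, 0)
  -> stationarity OK
Primal feasibility (all g_i <= 0): OK
Dual feasibility (all lambda_i >= 0): FAILS
Complementary slackness (lambda_i * g_i(x) = 0 for all i): OK

Verdict: the first failing condition is dual_feasibility -> dual.

dual


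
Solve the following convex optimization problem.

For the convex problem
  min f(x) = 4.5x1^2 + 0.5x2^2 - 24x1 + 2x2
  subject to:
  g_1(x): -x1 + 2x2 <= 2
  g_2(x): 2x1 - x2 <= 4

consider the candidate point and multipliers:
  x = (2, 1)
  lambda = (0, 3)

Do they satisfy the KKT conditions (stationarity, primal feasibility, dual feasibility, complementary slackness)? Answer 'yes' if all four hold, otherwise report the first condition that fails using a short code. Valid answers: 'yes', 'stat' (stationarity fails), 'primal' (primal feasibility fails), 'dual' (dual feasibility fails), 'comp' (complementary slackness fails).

Gradient of f: grad f(x) = Q x + c = (-6, 3)
Constraint values g_i(x) = a_i^T x - b_i:
  g_1((2, 1)) = -2
  g_2((2, 1)) = -1
Stationarity residual: grad f(x) + sum_i lambda_i a_i = (0, 0)
  -> stationarity OK
Primal feasibility (all g_i <= 0): OK
Dual feasibility (all lambda_i >= 0): OK
Complementary slackness (lambda_i * g_i(x) = 0 for all i): FAILS

Verdict: the first failing condition is complementary_slackness -> comp.

comp


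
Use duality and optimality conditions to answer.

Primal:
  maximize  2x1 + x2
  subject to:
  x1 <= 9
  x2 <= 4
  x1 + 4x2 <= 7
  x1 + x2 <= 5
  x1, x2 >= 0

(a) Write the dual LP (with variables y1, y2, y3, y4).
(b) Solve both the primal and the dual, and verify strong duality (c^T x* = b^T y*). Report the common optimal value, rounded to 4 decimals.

The standard primal-dual pair for 'max c^T x s.t. A x <= b, x >= 0' is:
  Dual:  min b^T y  s.t.  A^T y >= c,  y >= 0.

So the dual LP is:
  minimize  9y1 + 4y2 + 7y3 + 5y4
  subject to:
    y1 + y3 + y4 >= 2
    y2 + 4y3 + y4 >= 1
    y1, y2, y3, y4 >= 0

Solving the primal: x* = (5, 0).
  primal value c^T x* = 10.
Solving the dual: y* = (0, 0, 0, 2).
  dual value b^T y* = 10.
Strong duality: c^T x* = b^T y*. Confirmed.

10


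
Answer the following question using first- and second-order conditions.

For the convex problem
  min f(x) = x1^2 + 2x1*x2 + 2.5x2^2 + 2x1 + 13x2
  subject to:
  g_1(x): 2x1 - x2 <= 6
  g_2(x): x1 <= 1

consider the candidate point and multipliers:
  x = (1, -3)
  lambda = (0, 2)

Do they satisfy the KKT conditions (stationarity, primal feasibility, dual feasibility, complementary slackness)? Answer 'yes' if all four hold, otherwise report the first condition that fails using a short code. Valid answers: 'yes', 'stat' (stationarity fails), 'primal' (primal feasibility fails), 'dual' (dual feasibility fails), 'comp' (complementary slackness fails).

Gradient of f: grad f(x) = Q x + c = (-2, 0)
Constraint values g_i(x) = a_i^T x - b_i:
  g_1((1, -3)) = -1
  g_2((1, -3)) = 0
Stationarity residual: grad f(x) + sum_i lambda_i a_i = (0, 0)
  -> stationarity OK
Primal feasibility (all g_i <= 0): OK
Dual feasibility (all lambda_i >= 0): OK
Complementary slackness (lambda_i * g_i(x) = 0 for all i): OK

Verdict: yes, KKT holds.

yes


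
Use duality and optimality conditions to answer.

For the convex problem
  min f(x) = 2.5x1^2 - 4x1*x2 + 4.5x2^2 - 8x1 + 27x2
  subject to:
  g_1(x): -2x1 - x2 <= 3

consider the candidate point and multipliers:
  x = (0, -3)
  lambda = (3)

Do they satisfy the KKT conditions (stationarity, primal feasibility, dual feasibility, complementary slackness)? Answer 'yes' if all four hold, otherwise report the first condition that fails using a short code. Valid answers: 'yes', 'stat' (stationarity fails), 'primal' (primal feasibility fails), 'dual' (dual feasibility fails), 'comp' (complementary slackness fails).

Gradient of f: grad f(x) = Q x + c = (4, 0)
Constraint values g_i(x) = a_i^T x - b_i:
  g_1((0, -3)) = 0
Stationarity residual: grad f(x) + sum_i lambda_i a_i = (-2, -3)
  -> stationarity FAILS
Primal feasibility (all g_i <= 0): OK
Dual feasibility (all lambda_i >= 0): OK
Complementary slackness (lambda_i * g_i(x) = 0 for all i): OK

Verdict: the first failing condition is stationarity -> stat.

stat


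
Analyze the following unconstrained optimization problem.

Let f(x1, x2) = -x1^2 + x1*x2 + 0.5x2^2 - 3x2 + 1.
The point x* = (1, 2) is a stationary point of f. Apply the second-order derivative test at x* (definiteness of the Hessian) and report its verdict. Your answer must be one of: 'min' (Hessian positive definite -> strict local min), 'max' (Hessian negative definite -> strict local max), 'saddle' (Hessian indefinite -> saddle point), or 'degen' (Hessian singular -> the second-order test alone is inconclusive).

Compute the Hessian H = grad^2 f:
  H = [[-2, 1], [1, 1]]
Verify stationarity: grad f(x*) = H x* + g = (0, 0).
Eigenvalues of H: -2.3028, 1.3028.
Eigenvalues have mixed signs, so H is indefinite -> x* is a saddle point.

saddle


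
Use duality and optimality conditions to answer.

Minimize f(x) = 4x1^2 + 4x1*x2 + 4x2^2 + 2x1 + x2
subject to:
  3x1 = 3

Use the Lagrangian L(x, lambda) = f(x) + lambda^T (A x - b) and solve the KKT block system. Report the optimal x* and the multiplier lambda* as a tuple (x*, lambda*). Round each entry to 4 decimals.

Form the Lagrangian:
  L(x, lambda) = (1/2) x^T Q x + c^T x + lambda^T (A x - b)
Stationarity (grad_x L = 0): Q x + c + A^T lambda = 0.
Primal feasibility: A x = b.

This gives the KKT block system:
  [ Q   A^T ] [ x     ]   [-c ]
  [ A    0  ] [ lambda ] = [ b ]

Solving the linear system:
  x*      = (1, -0.625)
  lambda* = (-2.5)
  f(x*)   = 4.4375

x* = (1, -0.625), lambda* = (-2.5)


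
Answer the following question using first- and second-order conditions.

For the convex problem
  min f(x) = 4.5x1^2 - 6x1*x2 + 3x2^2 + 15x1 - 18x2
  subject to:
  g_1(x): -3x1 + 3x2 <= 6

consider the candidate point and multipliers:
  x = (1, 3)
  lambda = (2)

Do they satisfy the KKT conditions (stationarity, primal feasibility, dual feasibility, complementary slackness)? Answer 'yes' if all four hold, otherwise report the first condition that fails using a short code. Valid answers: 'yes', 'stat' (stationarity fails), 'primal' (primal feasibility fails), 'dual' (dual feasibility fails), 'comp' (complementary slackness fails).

Gradient of f: grad f(x) = Q x + c = (6, -6)
Constraint values g_i(x) = a_i^T x - b_i:
  g_1((1, 3)) = 0
Stationarity residual: grad f(x) + sum_i lambda_i a_i = (0, 0)
  -> stationarity OK
Primal feasibility (all g_i <= 0): OK
Dual feasibility (all lambda_i >= 0): OK
Complementary slackness (lambda_i * g_i(x) = 0 for all i): OK

Verdict: yes, KKT holds.

yes


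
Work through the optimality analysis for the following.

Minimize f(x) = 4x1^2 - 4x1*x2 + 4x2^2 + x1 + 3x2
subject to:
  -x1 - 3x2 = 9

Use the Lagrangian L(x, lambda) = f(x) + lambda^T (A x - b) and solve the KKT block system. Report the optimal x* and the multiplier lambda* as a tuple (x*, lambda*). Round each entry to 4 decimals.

Form the Lagrangian:
  L(x, lambda) = (1/2) x^T Q x + c^T x + lambda^T (A x - b)
Stationarity (grad_x L = 0): Q x + c + A^T lambda = 0.
Primal feasibility: A x = b.

This gives the KKT block system:
  [ Q   A^T ] [ x     ]   [-c ]
  [ A    0  ] [ lambda ] = [ b ]

Solving the linear system:
  x*      = (-1.7308, -2.4231)
  lambda* = (-3.1538)
  f(x*)   = 9.6923

x* = (-1.7308, -2.4231), lambda* = (-3.1538)


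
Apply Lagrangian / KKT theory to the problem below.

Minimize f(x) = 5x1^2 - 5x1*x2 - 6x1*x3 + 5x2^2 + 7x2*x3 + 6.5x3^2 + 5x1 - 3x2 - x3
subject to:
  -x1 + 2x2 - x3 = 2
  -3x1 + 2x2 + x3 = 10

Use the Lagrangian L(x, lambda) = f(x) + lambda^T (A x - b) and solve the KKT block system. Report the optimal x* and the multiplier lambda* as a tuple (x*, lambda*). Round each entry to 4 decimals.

Form the Lagrangian:
  L(x, lambda) = (1/2) x^T Q x + c^T x + lambda^T (A x - b)
Stationarity (grad_x L = 0): Q x + c + A^T lambda = 0.
Primal feasibility: A x = b.

This gives the KKT block system:
  [ Q   A^T ] [ x     ]   [-c ]
  [ A    0  ] [ lambda ] = [ b ]

Solving the linear system:
  x*      = (-3.72, -0.72, 0.28)
  lambda* = (7.37, -12.55)
  f(x*)   = 47.02

x* = (-3.72, -0.72, 0.28), lambda* = (7.37, -12.55)


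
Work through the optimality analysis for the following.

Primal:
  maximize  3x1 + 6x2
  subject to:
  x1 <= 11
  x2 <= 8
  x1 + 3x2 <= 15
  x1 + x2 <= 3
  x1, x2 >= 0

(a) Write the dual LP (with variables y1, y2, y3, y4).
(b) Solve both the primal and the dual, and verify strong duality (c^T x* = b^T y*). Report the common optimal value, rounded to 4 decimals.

The standard primal-dual pair for 'max c^T x s.t. A x <= b, x >= 0' is:
  Dual:  min b^T y  s.t.  A^T y >= c,  y >= 0.

So the dual LP is:
  minimize  11y1 + 8y2 + 15y3 + 3y4
  subject to:
    y1 + y3 + y4 >= 3
    y2 + 3y3 + y4 >= 6
    y1, y2, y3, y4 >= 0

Solving the primal: x* = (0, 3).
  primal value c^T x* = 18.
Solving the dual: y* = (0, 0, 0, 6).
  dual value b^T y* = 18.
Strong duality: c^T x* = b^T y*. Confirmed.

18


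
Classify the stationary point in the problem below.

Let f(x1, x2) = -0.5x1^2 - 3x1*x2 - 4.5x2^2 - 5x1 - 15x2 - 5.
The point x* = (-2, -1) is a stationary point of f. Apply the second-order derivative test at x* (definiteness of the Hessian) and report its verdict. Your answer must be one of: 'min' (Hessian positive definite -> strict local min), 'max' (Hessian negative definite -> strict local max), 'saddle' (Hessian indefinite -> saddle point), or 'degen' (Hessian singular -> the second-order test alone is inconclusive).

Compute the Hessian H = grad^2 f:
  H = [[-1, -3], [-3, -9]]
Verify stationarity: grad f(x*) = H x* + g = (0, 0).
Eigenvalues of H: -10, 0.
H has a zero eigenvalue (singular; negative semidefinite but not definite), so H is neither positive definite, negative definite, nor indefinite. The second-order test alone is inconclusive -> degen.
(Indeed, f is constant along the null direction of H through x*, so x* is not a strict local extremum.)

degen


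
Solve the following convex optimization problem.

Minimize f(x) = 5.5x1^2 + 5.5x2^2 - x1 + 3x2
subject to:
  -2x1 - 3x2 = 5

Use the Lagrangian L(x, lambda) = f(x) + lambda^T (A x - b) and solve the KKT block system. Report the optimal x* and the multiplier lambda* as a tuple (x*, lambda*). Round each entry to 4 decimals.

Form the Lagrangian:
  L(x, lambda) = (1/2) x^T Q x + c^T x + lambda^T (A x - b)
Stationarity (grad_x L = 0): Q x + c + A^T lambda = 0.
Primal feasibility: A x = b.

This gives the KKT block system:
  [ Q   A^T ] [ x     ]   [-c ]
  [ A    0  ] [ lambda ] = [ b ]

Solving the linear system:
  x*      = (-0.5804, -1.2797)
  lambda* = (-3.6923)
  f(x*)   = 7.6014

x* = (-0.5804, -1.2797), lambda* = (-3.6923)


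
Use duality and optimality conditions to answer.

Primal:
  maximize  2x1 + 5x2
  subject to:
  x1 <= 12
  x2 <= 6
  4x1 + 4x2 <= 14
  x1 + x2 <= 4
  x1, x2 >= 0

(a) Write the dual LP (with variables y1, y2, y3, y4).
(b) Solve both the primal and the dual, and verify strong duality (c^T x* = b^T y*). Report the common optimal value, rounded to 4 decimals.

The standard primal-dual pair for 'max c^T x s.t. A x <= b, x >= 0' is:
  Dual:  min b^T y  s.t.  A^T y >= c,  y >= 0.

So the dual LP is:
  minimize  12y1 + 6y2 + 14y3 + 4y4
  subject to:
    y1 + 4y3 + y4 >= 2
    y2 + 4y3 + y4 >= 5
    y1, y2, y3, y4 >= 0

Solving the primal: x* = (0, 3.5).
  primal value c^T x* = 17.5.
Solving the dual: y* = (0, 0, 1.25, 0).
  dual value b^T y* = 17.5.
Strong duality: c^T x* = b^T y*. Confirmed.

17.5


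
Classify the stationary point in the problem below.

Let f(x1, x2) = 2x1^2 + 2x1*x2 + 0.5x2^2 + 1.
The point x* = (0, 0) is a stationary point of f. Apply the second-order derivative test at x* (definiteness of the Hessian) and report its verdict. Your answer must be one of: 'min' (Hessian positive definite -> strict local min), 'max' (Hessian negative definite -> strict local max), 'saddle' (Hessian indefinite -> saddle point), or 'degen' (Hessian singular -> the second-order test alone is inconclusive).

Compute the Hessian H = grad^2 f:
  H = [[4, 2], [2, 1]]
Verify stationarity: grad f(x*) = H x* + g = (0, 0).
Eigenvalues of H: 0, 5.
H has a zero eigenvalue (singular; positive semidefinite but not definite), so H is neither positive definite, negative definite, nor indefinite. The second-order test alone is inconclusive -> degen.
(Indeed, f is constant along the null direction of H through x*, so x* is not a strict local extremum.)

degen


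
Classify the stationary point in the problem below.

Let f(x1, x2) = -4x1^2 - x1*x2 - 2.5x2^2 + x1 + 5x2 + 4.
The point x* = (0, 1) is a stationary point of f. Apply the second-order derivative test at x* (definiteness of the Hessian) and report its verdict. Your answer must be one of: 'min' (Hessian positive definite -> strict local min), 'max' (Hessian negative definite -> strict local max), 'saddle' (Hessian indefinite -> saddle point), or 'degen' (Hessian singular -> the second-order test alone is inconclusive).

Compute the Hessian H = grad^2 f:
  H = [[-8, -1], [-1, -5]]
Verify stationarity: grad f(x*) = H x* + g = (0, 0).
Eigenvalues of H: -8.3028, -4.6972.
Both eigenvalues < 0, so H is negative definite -> x* is a strict local max.

max


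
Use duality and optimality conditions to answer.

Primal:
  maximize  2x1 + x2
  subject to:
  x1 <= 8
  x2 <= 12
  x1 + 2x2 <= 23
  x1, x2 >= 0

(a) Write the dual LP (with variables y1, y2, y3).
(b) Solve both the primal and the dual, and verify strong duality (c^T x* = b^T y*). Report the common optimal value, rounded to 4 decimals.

The standard primal-dual pair for 'max c^T x s.t. A x <= b, x >= 0' is:
  Dual:  min b^T y  s.t.  A^T y >= c,  y >= 0.

So the dual LP is:
  minimize  8y1 + 12y2 + 23y3
  subject to:
    y1 + y3 >= 2
    y2 + 2y3 >= 1
    y1, y2, y3 >= 0

Solving the primal: x* = (8, 7.5).
  primal value c^T x* = 23.5.
Solving the dual: y* = (1.5, 0, 0.5).
  dual value b^T y* = 23.5.
Strong duality: c^T x* = b^T y*. Confirmed.

23.5


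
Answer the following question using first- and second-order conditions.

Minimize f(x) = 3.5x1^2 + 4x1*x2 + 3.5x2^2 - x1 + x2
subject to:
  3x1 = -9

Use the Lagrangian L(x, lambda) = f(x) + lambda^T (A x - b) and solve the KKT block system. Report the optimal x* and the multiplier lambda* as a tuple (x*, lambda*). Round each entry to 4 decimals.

Form the Lagrangian:
  L(x, lambda) = (1/2) x^T Q x + c^T x + lambda^T (A x - b)
Stationarity (grad_x L = 0): Q x + c + A^T lambda = 0.
Primal feasibility: A x = b.

This gives the KKT block system:
  [ Q   A^T ] [ x     ]   [-c ]
  [ A    0  ] [ lambda ] = [ b ]

Solving the linear system:
  x*      = (-3, 1.5714)
  lambda* = (5.2381)
  f(x*)   = 25.8571

x* = (-3, 1.5714), lambda* = (5.2381)


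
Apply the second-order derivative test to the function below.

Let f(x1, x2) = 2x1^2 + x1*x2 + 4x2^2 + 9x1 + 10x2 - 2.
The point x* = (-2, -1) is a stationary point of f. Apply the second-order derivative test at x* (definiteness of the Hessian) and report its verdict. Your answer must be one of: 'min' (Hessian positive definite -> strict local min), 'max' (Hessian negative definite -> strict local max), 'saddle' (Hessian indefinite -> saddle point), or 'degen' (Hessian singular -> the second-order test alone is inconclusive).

Compute the Hessian H = grad^2 f:
  H = [[4, 1], [1, 8]]
Verify stationarity: grad f(x*) = H x* + g = (0, 0).
Eigenvalues of H: 3.7639, 8.2361.
Both eigenvalues > 0, so H is positive definite -> x* is a strict local min.

min


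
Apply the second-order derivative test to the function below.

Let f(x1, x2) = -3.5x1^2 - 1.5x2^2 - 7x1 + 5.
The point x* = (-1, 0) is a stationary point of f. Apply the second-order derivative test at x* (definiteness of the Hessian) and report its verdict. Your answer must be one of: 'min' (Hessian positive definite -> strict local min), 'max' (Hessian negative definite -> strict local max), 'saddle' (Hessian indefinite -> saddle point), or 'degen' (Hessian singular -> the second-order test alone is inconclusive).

Compute the Hessian H = grad^2 f:
  H = [[-7, 0], [0, -3]]
Verify stationarity: grad f(x*) = H x* + g = (0, 0).
Eigenvalues of H: -7, -3.
Both eigenvalues < 0, so H is negative definite -> x* is a strict local max.

max


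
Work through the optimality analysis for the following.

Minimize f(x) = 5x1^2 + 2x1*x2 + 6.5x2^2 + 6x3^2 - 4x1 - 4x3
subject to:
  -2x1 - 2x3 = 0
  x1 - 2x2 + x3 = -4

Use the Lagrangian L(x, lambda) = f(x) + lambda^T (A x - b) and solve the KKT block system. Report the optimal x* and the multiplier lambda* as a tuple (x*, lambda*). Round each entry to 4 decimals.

Form the Lagrangian:
  L(x, lambda) = (1/2) x^T Q x + c^T x + lambda^T (A x - b)
Stationarity (grad_x L = 0): Q x + c + A^T lambda = 0.
Primal feasibility: A x = b.

This gives the KKT block system:
  [ Q   A^T ] [ x     ]   [-c ]
  [ A    0  ] [ lambda ] = [ b ]

Solving the linear system:
  x*      = (-0.1818, 2, 0.1818)
  lambda* = (5.5, 12.8182)
  f(x*)   = 25.6364

x* = (-0.1818, 2, 0.1818), lambda* = (5.5, 12.8182)


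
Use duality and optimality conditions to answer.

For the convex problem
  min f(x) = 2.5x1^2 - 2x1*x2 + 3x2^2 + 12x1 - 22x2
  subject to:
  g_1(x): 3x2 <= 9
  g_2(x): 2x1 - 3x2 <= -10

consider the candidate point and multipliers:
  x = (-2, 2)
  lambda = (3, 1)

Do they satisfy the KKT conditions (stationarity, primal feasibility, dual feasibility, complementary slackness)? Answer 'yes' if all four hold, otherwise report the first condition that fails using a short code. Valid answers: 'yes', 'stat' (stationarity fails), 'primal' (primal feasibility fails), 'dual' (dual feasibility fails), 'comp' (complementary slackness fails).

Gradient of f: grad f(x) = Q x + c = (-2, -6)
Constraint values g_i(x) = a_i^T x - b_i:
  g_1((-2, 2)) = -3
  g_2((-2, 2)) = 0
Stationarity residual: grad f(x) + sum_i lambda_i a_i = (0, 0)
  -> stationarity OK
Primal feasibility (all g_i <= 0): OK
Dual feasibility (all lambda_i >= 0): OK
Complementary slackness (lambda_i * g_i(x) = 0 for all i): FAILS

Verdict: the first failing condition is complementary_slackness -> comp.

comp


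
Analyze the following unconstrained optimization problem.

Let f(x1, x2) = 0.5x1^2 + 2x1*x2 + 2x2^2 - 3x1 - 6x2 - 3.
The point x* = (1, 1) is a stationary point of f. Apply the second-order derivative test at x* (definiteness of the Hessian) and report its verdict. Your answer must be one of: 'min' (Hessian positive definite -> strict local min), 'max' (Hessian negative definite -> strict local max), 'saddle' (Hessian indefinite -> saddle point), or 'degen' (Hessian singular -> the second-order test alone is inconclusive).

Compute the Hessian H = grad^2 f:
  H = [[1, 2], [2, 4]]
Verify stationarity: grad f(x*) = H x* + g = (0, 0).
Eigenvalues of H: 0, 5.
H has a zero eigenvalue (singular; positive semidefinite but not definite), so H is neither positive definite, negative definite, nor indefinite. The second-order test alone is inconclusive -> degen.
(Indeed, f is constant along the null direction of H through x*, so x* is not a strict local extremum.)

degen


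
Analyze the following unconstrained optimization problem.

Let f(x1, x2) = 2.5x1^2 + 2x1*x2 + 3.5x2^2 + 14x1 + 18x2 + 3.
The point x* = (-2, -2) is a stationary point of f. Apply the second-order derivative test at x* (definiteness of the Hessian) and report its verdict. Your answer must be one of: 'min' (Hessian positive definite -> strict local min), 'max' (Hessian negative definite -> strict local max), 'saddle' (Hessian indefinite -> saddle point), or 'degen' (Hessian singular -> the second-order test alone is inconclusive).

Compute the Hessian H = grad^2 f:
  H = [[5, 2], [2, 7]]
Verify stationarity: grad f(x*) = H x* + g = (0, 0).
Eigenvalues of H: 3.7639, 8.2361.
Both eigenvalues > 0, so H is positive definite -> x* is a strict local min.

min


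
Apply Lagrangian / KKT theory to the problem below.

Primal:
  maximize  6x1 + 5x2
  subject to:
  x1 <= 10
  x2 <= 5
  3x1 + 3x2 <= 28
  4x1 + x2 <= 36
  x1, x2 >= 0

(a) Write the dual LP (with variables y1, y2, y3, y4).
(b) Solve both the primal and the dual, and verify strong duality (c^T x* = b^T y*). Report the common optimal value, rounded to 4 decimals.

The standard primal-dual pair for 'max c^T x s.t. A x <= b, x >= 0' is:
  Dual:  min b^T y  s.t.  A^T y >= c,  y >= 0.

So the dual LP is:
  minimize  10y1 + 5y2 + 28y3 + 36y4
  subject to:
    y1 + 3y3 + 4y4 >= 6
    y2 + 3y3 + y4 >= 5
    y1, y2, y3, y4 >= 0

Solving the primal: x* = (8.8889, 0.4444).
  primal value c^T x* = 55.5556.
Solving the dual: y* = (0, 0, 1.5556, 0.3333).
  dual value b^T y* = 55.5556.
Strong duality: c^T x* = b^T y*. Confirmed.

55.5556


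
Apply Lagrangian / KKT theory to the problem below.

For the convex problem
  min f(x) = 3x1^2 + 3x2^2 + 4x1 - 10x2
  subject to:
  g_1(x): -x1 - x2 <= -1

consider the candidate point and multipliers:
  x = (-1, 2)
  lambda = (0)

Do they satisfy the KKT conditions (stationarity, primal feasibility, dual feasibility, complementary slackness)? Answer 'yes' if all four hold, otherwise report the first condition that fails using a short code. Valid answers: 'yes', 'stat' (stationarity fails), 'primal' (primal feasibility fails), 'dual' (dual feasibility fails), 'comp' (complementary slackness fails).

Gradient of f: grad f(x) = Q x + c = (-2, 2)
Constraint values g_i(x) = a_i^T x - b_i:
  g_1((-1, 2)) = 0
Stationarity residual: grad f(x) + sum_i lambda_i a_i = (-2, 2)
  -> stationarity FAILS
Primal feasibility (all g_i <= 0): OK
Dual feasibility (all lambda_i >= 0): OK
Complementary slackness (lambda_i * g_i(x) = 0 for all i): OK

Verdict: the first failing condition is stationarity -> stat.

stat


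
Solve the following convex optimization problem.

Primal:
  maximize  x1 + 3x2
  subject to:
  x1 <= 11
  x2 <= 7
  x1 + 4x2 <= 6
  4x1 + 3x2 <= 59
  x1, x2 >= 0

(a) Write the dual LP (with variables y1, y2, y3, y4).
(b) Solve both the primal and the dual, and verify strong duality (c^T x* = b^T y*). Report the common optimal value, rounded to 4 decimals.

The standard primal-dual pair for 'max c^T x s.t. A x <= b, x >= 0' is:
  Dual:  min b^T y  s.t.  A^T y >= c,  y >= 0.

So the dual LP is:
  minimize  11y1 + 7y2 + 6y3 + 59y4
  subject to:
    y1 + y3 + 4y4 >= 1
    y2 + 4y3 + 3y4 >= 3
    y1, y2, y3, y4 >= 0

Solving the primal: x* = (6, 0).
  primal value c^T x* = 6.
Solving the dual: y* = (0, 0, 1, 0).
  dual value b^T y* = 6.
Strong duality: c^T x* = b^T y*. Confirmed.

6


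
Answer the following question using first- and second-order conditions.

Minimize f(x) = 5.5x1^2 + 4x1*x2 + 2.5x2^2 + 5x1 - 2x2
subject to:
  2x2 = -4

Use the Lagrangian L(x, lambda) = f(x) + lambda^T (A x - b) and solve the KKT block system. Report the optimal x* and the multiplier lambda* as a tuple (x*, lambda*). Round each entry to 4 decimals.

Form the Lagrangian:
  L(x, lambda) = (1/2) x^T Q x + c^T x + lambda^T (A x - b)
Stationarity (grad_x L = 0): Q x + c + A^T lambda = 0.
Primal feasibility: A x = b.

This gives the KKT block system:
  [ Q   A^T ] [ x     ]   [-c ]
  [ A    0  ] [ lambda ] = [ b ]

Solving the linear system:
  x*      = (0.2727, -2)
  lambda* = (5.4545)
  f(x*)   = 13.5909

x* = (0.2727, -2), lambda* = (5.4545)


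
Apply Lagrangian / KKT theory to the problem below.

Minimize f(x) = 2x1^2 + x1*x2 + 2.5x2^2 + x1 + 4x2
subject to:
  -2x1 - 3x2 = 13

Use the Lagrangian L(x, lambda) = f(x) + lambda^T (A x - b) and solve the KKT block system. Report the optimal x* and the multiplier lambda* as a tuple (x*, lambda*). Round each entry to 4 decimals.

Form the Lagrangian:
  L(x, lambda) = (1/2) x^T Q x + c^T x + lambda^T (A x - b)
Stationarity (grad_x L = 0): Q x + c + A^T lambda = 0.
Primal feasibility: A x = b.

This gives the KKT block system:
  [ Q   A^T ] [ x     ]   [-c ]
  [ A    0  ] [ lambda ] = [ b ]

Solving the linear system:
  x*      = (-1.7273, -3.1818)
  lambda* = (-4.5455)
  f(x*)   = 22.3182

x* = (-1.7273, -3.1818), lambda* = (-4.5455)


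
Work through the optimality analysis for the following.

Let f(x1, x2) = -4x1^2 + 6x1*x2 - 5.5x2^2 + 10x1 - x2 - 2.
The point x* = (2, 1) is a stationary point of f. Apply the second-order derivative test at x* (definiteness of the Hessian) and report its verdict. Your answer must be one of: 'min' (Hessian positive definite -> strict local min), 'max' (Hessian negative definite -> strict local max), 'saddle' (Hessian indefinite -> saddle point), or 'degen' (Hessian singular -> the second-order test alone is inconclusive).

Compute the Hessian H = grad^2 f:
  H = [[-8, 6], [6, -11]]
Verify stationarity: grad f(x*) = H x* + g = (0, 0).
Eigenvalues of H: -15.6847, -3.3153.
Both eigenvalues < 0, so H is negative definite -> x* is a strict local max.

max


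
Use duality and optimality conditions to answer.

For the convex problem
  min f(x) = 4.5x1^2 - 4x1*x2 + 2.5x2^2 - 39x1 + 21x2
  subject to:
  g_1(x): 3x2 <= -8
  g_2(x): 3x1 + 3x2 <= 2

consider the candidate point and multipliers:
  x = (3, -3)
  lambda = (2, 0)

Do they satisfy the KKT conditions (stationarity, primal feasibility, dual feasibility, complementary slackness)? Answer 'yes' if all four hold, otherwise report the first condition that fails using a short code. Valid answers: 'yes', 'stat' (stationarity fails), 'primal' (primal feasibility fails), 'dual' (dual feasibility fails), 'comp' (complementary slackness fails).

Gradient of f: grad f(x) = Q x + c = (0, -6)
Constraint values g_i(x) = a_i^T x - b_i:
  g_1((3, -3)) = -1
  g_2((3, -3)) = -2
Stationarity residual: grad f(x) + sum_i lambda_i a_i = (0, 0)
  -> stationarity OK
Primal feasibility (all g_i <= 0): OK
Dual feasibility (all lambda_i >= 0): OK
Complementary slackness (lambda_i * g_i(x) = 0 for all i): FAILS

Verdict: the first failing condition is complementary_slackness -> comp.

comp


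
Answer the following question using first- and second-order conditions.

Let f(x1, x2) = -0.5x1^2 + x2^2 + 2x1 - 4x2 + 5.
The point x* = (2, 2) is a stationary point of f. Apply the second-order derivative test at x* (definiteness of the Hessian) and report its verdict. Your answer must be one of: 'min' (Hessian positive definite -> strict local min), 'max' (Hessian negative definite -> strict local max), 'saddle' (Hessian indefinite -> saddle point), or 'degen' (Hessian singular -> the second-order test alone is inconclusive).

Compute the Hessian H = grad^2 f:
  H = [[-1, 0], [0, 2]]
Verify stationarity: grad f(x*) = H x* + g = (0, 0).
Eigenvalues of H: -1, 2.
Eigenvalues have mixed signs, so H is indefinite -> x* is a saddle point.

saddle


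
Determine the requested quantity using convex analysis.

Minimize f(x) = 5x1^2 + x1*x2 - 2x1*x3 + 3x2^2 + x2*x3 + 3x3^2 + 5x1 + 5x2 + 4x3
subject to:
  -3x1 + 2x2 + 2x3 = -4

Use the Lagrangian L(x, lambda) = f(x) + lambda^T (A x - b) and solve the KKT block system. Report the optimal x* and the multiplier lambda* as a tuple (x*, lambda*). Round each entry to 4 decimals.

Form the Lagrangian:
  L(x, lambda) = (1/2) x^T Q x + c^T x + lambda^T (A x - b)
Stationarity (grad_x L = 0): Q x + c + A^T lambda = 0.
Primal feasibility: A x = b.

This gives the KKT block system:
  [ Q   A^T ] [ x     ]   [-c ]
  [ A    0  ] [ lambda ] = [ b ]

Solving the linear system:
  x*      = (-0.126, -1.1567, -1.0323)
  lambda* = (1.5493)
  f(x*)   = -2.1729

x* = (-0.126, -1.1567, -1.0323), lambda* = (1.5493)


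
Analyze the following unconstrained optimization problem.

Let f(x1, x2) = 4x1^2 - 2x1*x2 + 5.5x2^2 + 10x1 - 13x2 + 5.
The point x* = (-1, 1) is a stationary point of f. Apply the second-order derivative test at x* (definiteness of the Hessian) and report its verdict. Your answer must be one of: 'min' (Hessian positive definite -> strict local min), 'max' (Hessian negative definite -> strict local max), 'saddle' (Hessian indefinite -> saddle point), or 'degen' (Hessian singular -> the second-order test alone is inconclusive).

Compute the Hessian H = grad^2 f:
  H = [[8, -2], [-2, 11]]
Verify stationarity: grad f(x*) = H x* + g = (0, 0).
Eigenvalues of H: 7, 12.
Both eigenvalues > 0, so H is positive definite -> x* is a strict local min.

min


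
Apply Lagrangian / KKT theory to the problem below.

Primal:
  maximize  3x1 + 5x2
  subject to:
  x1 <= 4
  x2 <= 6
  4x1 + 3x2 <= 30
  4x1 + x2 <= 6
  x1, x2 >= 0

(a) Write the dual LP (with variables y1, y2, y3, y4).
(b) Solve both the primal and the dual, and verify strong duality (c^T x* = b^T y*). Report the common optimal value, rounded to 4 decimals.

The standard primal-dual pair for 'max c^T x s.t. A x <= b, x >= 0' is:
  Dual:  min b^T y  s.t.  A^T y >= c,  y >= 0.

So the dual LP is:
  minimize  4y1 + 6y2 + 30y3 + 6y4
  subject to:
    y1 + 4y3 + 4y4 >= 3
    y2 + 3y3 + y4 >= 5
    y1, y2, y3, y4 >= 0

Solving the primal: x* = (0, 6).
  primal value c^T x* = 30.
Solving the dual: y* = (0, 4.25, 0, 0.75).
  dual value b^T y* = 30.
Strong duality: c^T x* = b^T y*. Confirmed.

30


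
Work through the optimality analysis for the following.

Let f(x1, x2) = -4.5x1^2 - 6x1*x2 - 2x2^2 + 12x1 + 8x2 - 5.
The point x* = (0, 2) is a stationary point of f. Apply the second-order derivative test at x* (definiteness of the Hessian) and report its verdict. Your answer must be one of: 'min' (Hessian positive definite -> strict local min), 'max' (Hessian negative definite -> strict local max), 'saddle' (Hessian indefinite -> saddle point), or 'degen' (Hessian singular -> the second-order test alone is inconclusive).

Compute the Hessian H = grad^2 f:
  H = [[-9, -6], [-6, -4]]
Verify stationarity: grad f(x*) = H x* + g = (0, 0).
Eigenvalues of H: -13, 0.
H has a zero eigenvalue (singular; negative semidefinite but not definite), so H is neither positive definite, negative definite, nor indefinite. The second-order test alone is inconclusive -> degen.
(Indeed, f is constant along the null direction of H through x*, so x* is not a strict local extremum.)

degen


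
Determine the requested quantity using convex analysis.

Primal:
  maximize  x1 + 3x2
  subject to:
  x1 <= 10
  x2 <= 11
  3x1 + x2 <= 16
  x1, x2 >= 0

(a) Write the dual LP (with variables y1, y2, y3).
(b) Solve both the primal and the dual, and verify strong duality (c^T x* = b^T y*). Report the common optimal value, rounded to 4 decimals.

The standard primal-dual pair for 'max c^T x s.t. A x <= b, x >= 0' is:
  Dual:  min b^T y  s.t.  A^T y >= c,  y >= 0.

So the dual LP is:
  minimize  10y1 + 11y2 + 16y3
  subject to:
    y1 + 3y3 >= 1
    y2 + y3 >= 3
    y1, y2, y3 >= 0

Solving the primal: x* = (1.6667, 11).
  primal value c^T x* = 34.6667.
Solving the dual: y* = (0, 2.6667, 0.3333).
  dual value b^T y* = 34.6667.
Strong duality: c^T x* = b^T y*. Confirmed.

34.6667


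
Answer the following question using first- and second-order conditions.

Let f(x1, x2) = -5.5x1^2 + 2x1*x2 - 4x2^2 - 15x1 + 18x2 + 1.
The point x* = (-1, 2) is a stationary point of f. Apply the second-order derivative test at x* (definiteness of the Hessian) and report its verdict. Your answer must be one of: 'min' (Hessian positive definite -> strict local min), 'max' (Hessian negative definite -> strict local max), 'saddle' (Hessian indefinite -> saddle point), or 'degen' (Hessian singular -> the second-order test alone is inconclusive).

Compute the Hessian H = grad^2 f:
  H = [[-11, 2], [2, -8]]
Verify stationarity: grad f(x*) = H x* + g = (0, 0).
Eigenvalues of H: -12, -7.
Both eigenvalues < 0, so H is negative definite -> x* is a strict local max.

max


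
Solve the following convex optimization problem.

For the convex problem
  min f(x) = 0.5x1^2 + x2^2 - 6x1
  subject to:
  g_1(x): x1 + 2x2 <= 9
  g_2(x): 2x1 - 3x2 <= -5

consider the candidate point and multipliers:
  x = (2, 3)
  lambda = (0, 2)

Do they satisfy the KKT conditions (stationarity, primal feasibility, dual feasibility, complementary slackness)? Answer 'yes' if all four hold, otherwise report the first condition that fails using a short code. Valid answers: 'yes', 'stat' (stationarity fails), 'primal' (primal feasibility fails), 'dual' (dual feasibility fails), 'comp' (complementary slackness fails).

Gradient of f: grad f(x) = Q x + c = (-4, 6)
Constraint values g_i(x) = a_i^T x - b_i:
  g_1((2, 3)) = -1
  g_2((2, 3)) = 0
Stationarity residual: grad f(x) + sum_i lambda_i a_i = (0, 0)
  -> stationarity OK
Primal feasibility (all g_i <= 0): OK
Dual feasibility (all lambda_i >= 0): OK
Complementary slackness (lambda_i * g_i(x) = 0 for all i): OK

Verdict: yes, KKT holds.

yes


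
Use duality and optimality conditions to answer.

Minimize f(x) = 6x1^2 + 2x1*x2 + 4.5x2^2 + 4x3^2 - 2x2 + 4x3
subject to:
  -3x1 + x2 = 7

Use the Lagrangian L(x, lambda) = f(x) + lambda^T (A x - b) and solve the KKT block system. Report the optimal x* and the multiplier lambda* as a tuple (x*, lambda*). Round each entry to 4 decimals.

Form the Lagrangian:
  L(x, lambda) = (1/2) x^T Q x + c^T x + lambda^T (A x - b)
Stationarity (grad_x L = 0): Q x + c + A^T lambda = 0.
Primal feasibility: A x = b.

This gives the KKT block system:
  [ Q   A^T ] [ x     ]   [-c ]
  [ A    0  ] [ lambda ] = [ b ]

Solving the linear system:
  x*      = (-1.8762, 1.3714, -0.5)
  lambda* = (-6.5905)
  f(x*)   = 20.6952

x* = (-1.8762, 1.3714, -0.5), lambda* = (-6.5905)


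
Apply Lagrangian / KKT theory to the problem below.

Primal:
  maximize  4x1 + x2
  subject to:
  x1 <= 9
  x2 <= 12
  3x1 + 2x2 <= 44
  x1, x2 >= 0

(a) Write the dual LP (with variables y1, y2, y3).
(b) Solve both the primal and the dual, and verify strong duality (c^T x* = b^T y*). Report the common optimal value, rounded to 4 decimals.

The standard primal-dual pair for 'max c^T x s.t. A x <= b, x >= 0' is:
  Dual:  min b^T y  s.t.  A^T y >= c,  y >= 0.

So the dual LP is:
  minimize  9y1 + 12y2 + 44y3
  subject to:
    y1 + 3y3 >= 4
    y2 + 2y3 >= 1
    y1, y2, y3 >= 0

Solving the primal: x* = (9, 8.5).
  primal value c^T x* = 44.5.
Solving the dual: y* = (2.5, 0, 0.5).
  dual value b^T y* = 44.5.
Strong duality: c^T x* = b^T y*. Confirmed.

44.5


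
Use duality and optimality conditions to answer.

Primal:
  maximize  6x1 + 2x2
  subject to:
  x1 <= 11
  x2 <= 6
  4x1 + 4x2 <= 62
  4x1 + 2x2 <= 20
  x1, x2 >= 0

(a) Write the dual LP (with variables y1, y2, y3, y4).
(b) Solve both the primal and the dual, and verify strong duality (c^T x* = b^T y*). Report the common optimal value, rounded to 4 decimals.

The standard primal-dual pair for 'max c^T x s.t. A x <= b, x >= 0' is:
  Dual:  min b^T y  s.t.  A^T y >= c,  y >= 0.

So the dual LP is:
  minimize  11y1 + 6y2 + 62y3 + 20y4
  subject to:
    y1 + 4y3 + 4y4 >= 6
    y2 + 4y3 + 2y4 >= 2
    y1, y2, y3, y4 >= 0

Solving the primal: x* = (5, 0).
  primal value c^T x* = 30.
Solving the dual: y* = (0, 0, 0, 1.5).
  dual value b^T y* = 30.
Strong duality: c^T x* = b^T y*. Confirmed.

30
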